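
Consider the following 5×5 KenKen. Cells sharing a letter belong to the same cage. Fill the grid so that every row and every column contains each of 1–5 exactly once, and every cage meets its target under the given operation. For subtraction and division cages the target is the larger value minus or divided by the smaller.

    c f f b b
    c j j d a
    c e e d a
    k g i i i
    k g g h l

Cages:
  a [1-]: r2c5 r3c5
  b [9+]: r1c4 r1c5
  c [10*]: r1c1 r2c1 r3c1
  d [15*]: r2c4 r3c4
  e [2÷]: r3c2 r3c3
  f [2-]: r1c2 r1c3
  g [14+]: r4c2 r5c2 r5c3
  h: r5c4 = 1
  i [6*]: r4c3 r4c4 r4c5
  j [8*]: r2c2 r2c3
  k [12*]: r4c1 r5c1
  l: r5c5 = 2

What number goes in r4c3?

3

Cage g has sum 14, which forces r4c2 = 5.
Cage g needs sum 14, so r5c2 = 4.
The 3 cells of cage g must have sum 14; hence r5c3 = 5.
H is a freebie, leaving r5c4 = 1.
L is a freebie, which forces r5c5 = 2.
Column 2 now contains 4; hence r2c2 = 2.
The two cells of cage j must have product 8, leaving r2c3 = 4.
Column 2 now contains 2; hence r3c2 = 1.
Row 3 now contains 1, so r3c3 = 2.
Cage k needs two cells with product 12, which forces r4c1 = 4.
4 is placed in row 5, so r5c1 = 3.
Cage c needs product 10; hence r1c1 = 2.
Column 2 now contains 1, so r1c2 = 3.
Cage f's pair has difference 2; hence r1c3 = 1.
Cage c has product 10, leaving r2c1 = 1.
Row 3 already has 2, which forces r3c1 = 5.
Row 3 already has 5, which forces r3c4 = 3.
Cage a's pair has difference 1, so r3c5 = 4.
1 is placed in column 3, leaving r4c3 = 3.
Cage i needs product 6; hence r4c4 = 2.
3 is placed in row 4; hence r4c5 = 1.
The two cells of cage b must have sum 9, so r1c4 = 4.
4 is placed in column 5; hence r1c5 = 5.
3 is placed in column 4, leaving r2c4 = 5.
Column 5 now contains 5, so r2c5 = 3.
The full grid is 2 3 1 4 5 / 1 2 4 5 3 / 5 1 2 3 4 / 4 5 3 2 1 / 3 4 5 1 2.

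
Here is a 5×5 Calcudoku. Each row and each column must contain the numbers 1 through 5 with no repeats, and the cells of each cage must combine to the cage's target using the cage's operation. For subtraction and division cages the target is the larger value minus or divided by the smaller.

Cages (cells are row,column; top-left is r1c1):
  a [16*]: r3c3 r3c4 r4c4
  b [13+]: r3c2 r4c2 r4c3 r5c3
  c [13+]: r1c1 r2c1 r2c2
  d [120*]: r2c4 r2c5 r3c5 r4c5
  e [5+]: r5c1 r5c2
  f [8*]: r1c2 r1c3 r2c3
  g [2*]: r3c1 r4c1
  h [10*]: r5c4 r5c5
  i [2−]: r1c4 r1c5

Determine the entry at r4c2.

2

In row 2, 1 can only go at r2c3, so r2c3 = 1.
Column 5 needs a 1, and only r1c5 is open for it.
Cage i's pair has difference 2, so r1c4 = 3.
In row 1, 5 can only go at r1c1, so r1c1 = 5.
Column 1 now contains 5; hence r2c1 = 3.
Cage c has sum 13, so r2c2 = 5.
Row 3 needs a 5, and only r3c5 is open for it.
5 is placed in column 5, which forces r4c5 = 3.
The two cells of cage h must have product 10; hence r5c4 = 5.
5 is placed in column 5; hence r5c5 = 2.
Cage d has product 120, so r2c4 = 2.
2 is placed in column 5, leaving r2c5 = 4.
Column 4 already has 2, which forces r4c4 = 4.
The 3 cells of cage a must have product 16; hence r3c3 = 4.
4 is placed in column 4, which forces r3c4 = 1.
Cage b needs sum 13, so r4c3 = 5.
Column 3 already has 4; hence r5c3 = 3.
Cage f has product 8, which forces r1c2 = 4.
Column 3 already has 4, which forces r1c3 = 2.
1 is placed in row 3; hence r3c1 = 2.
4 is placed in row 3; hence r3c2 = 3.
The two cells of cage g must have product 2; hence r4c1 = 1.
The 4 cells of cage b must have sum 13; hence r4c2 = 2.
1 is placed in column 1, so r5c1 = 4.
4 is placed in column 2, which forces r5c2 = 1.
Completed grid: 5 4 2 3 1 / 3 5 1 2 4 / 2 3 4 1 5 / 1 2 5 4 3 / 4 1 3 5 2.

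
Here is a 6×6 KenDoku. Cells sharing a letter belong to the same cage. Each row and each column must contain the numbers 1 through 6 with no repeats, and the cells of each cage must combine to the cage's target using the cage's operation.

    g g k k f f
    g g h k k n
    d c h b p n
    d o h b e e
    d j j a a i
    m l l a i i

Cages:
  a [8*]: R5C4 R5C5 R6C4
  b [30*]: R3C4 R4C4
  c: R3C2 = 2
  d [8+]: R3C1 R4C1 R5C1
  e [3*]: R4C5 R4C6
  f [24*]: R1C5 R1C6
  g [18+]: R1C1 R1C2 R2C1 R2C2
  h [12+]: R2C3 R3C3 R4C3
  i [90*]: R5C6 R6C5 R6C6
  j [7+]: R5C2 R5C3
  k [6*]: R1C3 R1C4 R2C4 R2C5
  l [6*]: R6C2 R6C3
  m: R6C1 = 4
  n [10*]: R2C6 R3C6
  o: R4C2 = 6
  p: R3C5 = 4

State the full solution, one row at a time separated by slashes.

Cage c is a single given cell; hence R3C2 = 2.
P is a freebie, so R3C5 = 4.
2 is placed in row 3, leaving R3C6 = 5.
O is a freebie, which forces R4C2 = 6.
Row 4 now contains 6, which forces R4C4 = 5.
Cage m is given, which forces R6C1 = 4.
Column 5 now contains 4, which forces R1C5 = 6.
Cage f's pair has product 24, which forces R1C6 = 4.
5 is placed in column 6, leaving R2C6 = 2.
Cage d needs sum 8, leaving R3C1 = 1.
Row 3 already has 5, which forces R3C4 = 6.
Cage d has sum 8; hence R4C1 = 2.
Cage d has sum 8, which forces R5C1 = 5.
The 3 cells of cage a must have product 8, leaving R5C4 = 4.
The 3 cells of cage i must have product 90; hence R6C5 = 5.
Column 1 already has 5, so R1C1 = 3.
The 4 cells of cage g must have sum 18, so R1C2 = 5.
The 4 cells of cage g must have sum 18, which forces R2C1 = 6.
Cage g needs sum 18, so R2C2 = 4.
Cage h needs sum 12, leaving R2C3 = 5.
6 is placed in row 3; hence R3C3 = 3.
Cage h needs sum 12, leaving R4C3 = 4.
Cage j's pair has sum 7, so R5C2 = 1.
Cage j's pair has sum 7, so R5C3 = 6.
1 is placed in row 5, so R5C5 = 2.
Row 5 now contains 6, so R5C6 = 3.
Column 2 now contains 1; hence R6C2 = 3.
Column 3 already has 6, so R6C3 = 2.
Row 6 now contains 2; hence R6C4 = 1.
Column 6 now contains 3, so R6C6 = 6.
Column 3 now contains 2, leaving R1C3 = 1.
Column 4 now contains 1, so R1C4 = 2.
Column 4 now contains 1, so R2C4 = 3.
The 4 cells of cage k must have product 6, which forces R2C5 = 1.
Cage e's pair has product 3, which forces R4C5 = 3.
Column 6 now contains 3, leaving R4C6 = 1.

3 5 1 2 6 4 / 6 4 5 3 1 2 / 1 2 3 6 4 5 / 2 6 4 5 3 1 / 5 1 6 4 2 3 / 4 3 2 1 5 6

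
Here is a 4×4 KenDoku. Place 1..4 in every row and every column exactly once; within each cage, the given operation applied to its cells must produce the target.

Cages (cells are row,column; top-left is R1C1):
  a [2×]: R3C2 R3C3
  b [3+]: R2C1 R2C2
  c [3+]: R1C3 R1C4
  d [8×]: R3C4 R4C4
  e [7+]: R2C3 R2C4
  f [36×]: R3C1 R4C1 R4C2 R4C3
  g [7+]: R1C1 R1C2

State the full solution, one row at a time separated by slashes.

Cage f needs product 36, leaving R3C1 = 3.
3 is placed in column 1, so R1C1 = 4.
Cage g's pair has sum 7, leaving R1C2 = 3.
Column 1 now contains 4, which forces R4C1 = 1.
Row 4 already has 1, which forces R4C2 = 4.
Row 4 already has 4, which forces R4C3 = 3.
Row 4 already has 4, which forces R4C4 = 2.
The two cells of cage c must have sum 3, which forces R1C3 = 2.
2 is placed in column 4, so R1C4 = 1.
1 is placed in column 1; hence R2C1 = 2.
Cage b needs two cells with sum 3; hence R2C2 = 1.
Column 3 already has 3; hence R2C3 = 4.
The two cells of cage e must have sum 7, so R2C4 = 3.
Column 2 already has 1, so R3C2 = 2.
2 is placed in column 3, leaving R3C3 = 1.
2 is placed in column 4; hence R3C4 = 4.

4 3 2 1 / 2 1 4 3 / 3 2 1 4 / 1 4 3 2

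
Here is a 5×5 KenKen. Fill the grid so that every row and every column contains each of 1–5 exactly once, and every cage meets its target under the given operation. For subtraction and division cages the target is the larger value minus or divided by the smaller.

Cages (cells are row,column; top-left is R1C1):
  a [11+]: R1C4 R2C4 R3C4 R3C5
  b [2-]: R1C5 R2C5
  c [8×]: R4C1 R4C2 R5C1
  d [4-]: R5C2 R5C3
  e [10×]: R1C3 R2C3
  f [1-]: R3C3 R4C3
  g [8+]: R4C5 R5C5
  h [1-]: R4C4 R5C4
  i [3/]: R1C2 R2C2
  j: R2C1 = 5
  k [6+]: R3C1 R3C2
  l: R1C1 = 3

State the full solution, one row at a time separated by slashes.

3 1 5 4 2 / 5 3 2 1 4 / 2 4 3 5 1 / 1 2 4 3 5 / 4 5 1 2 3

Cage l is given, so R1C1 = 3.
Row 1 already has 3, leaving R1C2 = 1.
Cage j is given, so R2C1 = 5.
1 is placed in column 2, leaving R2C2 = 3.
5 is placed in row 2; hence R2C3 = 2.
1 is placed in column 2, so R5C2 = 5.
Row 5 already has 5, which forces R5C3 = 1.
Row 5 already has 5, so R5C5 = 3.
Column 3 already has 2, leaving R1C3 = 5.
The two cells of cage b must have difference 2, leaving R1C5 = 2.
The two cells of cage b must have difference 2, so R2C5 = 4.
Cage c needs product 8, so R4C1 = 1.
3 is placed in column 5, so R4C5 = 5.
2 is placed in row 1, so R1C4 = 4.
Row 2 now contains 4; hence R2C4 = 1.
Cage a has sum 11, so R3C4 = 5.
5 is placed in column 5, leaving R3C5 = 1.
5 is placed in row 4, so R4C4 = 3.
Column 4 already has 4, which forces R5C4 = 2.
The two cells of cage f must have difference 1, so R3C3 = 3.
Cage c needs product 8; hence R4C2 = 2.
3 is placed in row 4; hence R4C3 = 4.
Row 5 already has 2, so R5C1 = 4.
Column 1 now contains 4, so R3C1 = 2.
Column 2 now contains 2, leaving R3C2 = 4.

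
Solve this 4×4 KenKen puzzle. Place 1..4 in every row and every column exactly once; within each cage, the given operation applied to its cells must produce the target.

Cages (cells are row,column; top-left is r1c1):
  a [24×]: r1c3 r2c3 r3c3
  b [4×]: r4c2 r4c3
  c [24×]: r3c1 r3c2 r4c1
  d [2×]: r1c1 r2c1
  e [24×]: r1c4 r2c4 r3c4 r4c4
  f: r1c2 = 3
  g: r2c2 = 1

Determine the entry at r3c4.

Cage f is given, which forces r1c2 = 3.
Cage g is given; hence r2c2 = 1.
Column 2 already has 1, which forces r4c2 = 4.
Row 4 now contains 4, which forces r4c3 = 1.
The two cells of cage d must have product 2; hence r1c1 = 1.
1 is placed in row 2, so r2c1 = 2.
The 3 cells of cage c must have product 24, which forces r3c1 = 4.
Column 2 already has 4, so r3c2 = 2.
Row 3 already has 2, leaving r3c3 = 3.
3 is placed in row 3, leaving r3c4 = 1.
The 3 cells of cage c must have product 24, leaving r4c1 = 3.
3 is placed in row 4, so r4c4 = 2.
The 3 cells of cage a must have product 24; hence r1c3 = 2.
Column 4 already has 2; hence r1c4 = 4.
Column 3 now contains 3; hence r2c3 = 4.
Cage e has product 24, so r2c4 = 3.
Filled in: 1 3 2 4 / 2 1 4 3 / 4 2 3 1 / 3 4 1 2.

1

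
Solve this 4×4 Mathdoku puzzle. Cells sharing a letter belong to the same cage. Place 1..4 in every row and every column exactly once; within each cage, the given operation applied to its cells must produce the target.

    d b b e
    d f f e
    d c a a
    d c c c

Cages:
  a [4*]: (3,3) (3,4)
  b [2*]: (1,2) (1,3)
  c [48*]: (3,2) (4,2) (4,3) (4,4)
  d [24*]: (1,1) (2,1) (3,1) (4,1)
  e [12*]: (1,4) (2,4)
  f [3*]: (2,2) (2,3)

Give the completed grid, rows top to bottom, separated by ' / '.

4 1 2 3 / 2 3 1 4 / 3 2 4 1 / 1 4 3 2

The only place for 2 in row 2 is (2,1).
The only place for 4 in row 2 is (2,4).
Column 4 now contains 4, so (1,4) = 3.
Cage a needs two cells with product 4, so (3,3) = 4.
Column 4 now contains 4, so (3,4) = 1.
1 is placed in column 4, leaving (4,4) = 2.
Row 3 already has 1, leaving (3,1) = 3.
4 is placed in row 3; hence (3,2) = 2.
Cage c has product 48, leaving (4,2) = 4.
Row 4 already has 2, leaving (4,3) = 3.
The 4 cells of cage d must have product 24, leaving (1,1) = 4.
Column 2 already has 2, which forces (1,2) = 1.
The two cells of cage b must have product 2; hence (1,3) = 2.
Cage f's pair has product 3; hence (2,2) = 3.
Column 3 now contains 3, leaving (2,3) = 1.
4 is placed in row 4, leaving (4,1) = 1.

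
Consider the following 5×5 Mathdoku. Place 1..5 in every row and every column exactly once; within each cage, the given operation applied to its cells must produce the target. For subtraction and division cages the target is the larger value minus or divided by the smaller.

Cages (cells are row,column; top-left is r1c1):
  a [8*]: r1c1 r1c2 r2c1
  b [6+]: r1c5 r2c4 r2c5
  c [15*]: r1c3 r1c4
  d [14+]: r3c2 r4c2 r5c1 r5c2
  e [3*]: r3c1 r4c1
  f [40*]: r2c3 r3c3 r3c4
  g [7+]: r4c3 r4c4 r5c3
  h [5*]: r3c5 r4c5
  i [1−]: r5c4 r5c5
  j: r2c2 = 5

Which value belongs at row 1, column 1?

J is a freebie, so r2c2 = 5.
Cage d needs sum 14, which forces r5c1 = 5.
The only place for 1 in column 2 is r1c2.
The only place for 4 in row 1 is r1c1.
4 is placed in column 1; hence r2c1 = 2.
Row 2 already has 2, so r2c3 = 4.
Cage b has sum 6; hence r1c5 = 2.
Row 3 needs a 4, and only r3c2 is open for it.
The only place for 3 in row 3 is r3c1.
3 is placed in column 1, leaving r4c1 = 1.
Row 4 already has 1, so r4c5 = 5.
5 is placed in column 5, leaving r3c5 = 1.
The 3 cells of cage b must have sum 6, so r2c4 = 1.
Column 5 now contains 1, so r2c5 = 3.
3 is placed in column 5, so r5c5 = 4.
The two cells of cage i must have difference 1, which forces r5c4 = 3.
Cage c needs two cells with product 15, leaving r1c3 = 3.
3 is placed in column 4, leaving r1c4 = 5.
Column 4 already has 5, leaving r3c4 = 2.
Cage d has sum 14; hence r4c2 = 3.
3 is placed in column 3, so r4c3 = 2.
Column 4 already has 2, leaving r4c4 = 4.
Row 5 already has 3, leaving r5c2 = 2.
2 is placed in column 3, which forces r5c3 = 1.
Row 3 already has 2; hence r3c3 = 5.
The full grid is 4 1 3 5 2 / 2 5 4 1 3 / 3 4 5 2 1 / 1 3 2 4 5 / 5 2 1 3 4.

4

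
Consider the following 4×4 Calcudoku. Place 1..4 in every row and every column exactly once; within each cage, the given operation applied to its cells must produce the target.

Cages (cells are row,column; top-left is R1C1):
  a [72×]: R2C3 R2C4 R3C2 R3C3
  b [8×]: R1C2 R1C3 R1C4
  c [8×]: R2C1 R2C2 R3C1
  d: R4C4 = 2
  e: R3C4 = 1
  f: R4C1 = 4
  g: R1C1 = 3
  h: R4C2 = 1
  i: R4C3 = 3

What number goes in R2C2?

4

Cage g is given, leaving R1C1 = 3.
E is a freebie; hence R3C4 = 1.
F is a freebie, leaving R4C1 = 4.
Cage h is a single given cell, so R4C2 = 1.
Cage i is given, so R4C3 = 3.
D is a freebie; hence R4C4 = 2.
Cage b has product 8, leaving R1C2 = 2.
The 3 cells of cage b must have product 8, so R1C3 = 1.
2 is placed in column 4, so R1C4 = 4.
Cage c has product 8; hence R2C1 = 1.
Cage c needs product 8, leaving R2C2 = 4.
Row 2 now contains 4, leaving R2C3 = 2.
Cage a needs product 72; hence R2C4 = 3.
Column 1 already has 4, which forces R3C1 = 2.
Cage a has product 72, which forces R3C2 = 3.
Column 3 now contains 2, so R3C3 = 4.
Completed grid: 3 2 1 4 / 1 4 2 3 / 2 3 4 1 / 4 1 3 2.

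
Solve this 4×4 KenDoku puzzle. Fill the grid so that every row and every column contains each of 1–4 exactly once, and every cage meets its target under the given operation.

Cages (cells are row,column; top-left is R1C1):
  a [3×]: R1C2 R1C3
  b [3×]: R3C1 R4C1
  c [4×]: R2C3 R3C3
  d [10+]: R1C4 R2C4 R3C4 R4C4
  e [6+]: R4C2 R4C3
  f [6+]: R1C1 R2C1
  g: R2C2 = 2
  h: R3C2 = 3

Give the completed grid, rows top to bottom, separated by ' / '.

Cage g is a single given cell, so R2C2 = 2.
Cage h is a single given cell, leaving R3C2 = 3.
Column 2 now contains 2, leaving R4C2 = 4.
Row 4 now contains 4, so R4C3 = 2.
The two cells of cage f must have sum 6; hence R1C1 = 2.
3 is placed in column 2, leaving R1C2 = 1.
Cage a needs two cells with product 3, leaving R1C3 = 3.
3 is placed in row 1; hence R1C4 = 4.
2 is placed in row 2; hence R2C1 = 4.
4 is placed in row 2, which forces R2C3 = 1.
1 is placed in row 2, so R2C4 = 3.
Row 3 already has 3, which forces R3C1 = 1.
1 is placed in column 3, leaving R3C3 = 4.
1 is placed in row 3, which forces R3C4 = 2.
The two cells of cage b must have product 3, leaving R4C1 = 3.
Column 4 now contains 3, leaving R4C4 = 1.

2 1 3 4 / 4 2 1 3 / 1 3 4 2 / 3 4 2 1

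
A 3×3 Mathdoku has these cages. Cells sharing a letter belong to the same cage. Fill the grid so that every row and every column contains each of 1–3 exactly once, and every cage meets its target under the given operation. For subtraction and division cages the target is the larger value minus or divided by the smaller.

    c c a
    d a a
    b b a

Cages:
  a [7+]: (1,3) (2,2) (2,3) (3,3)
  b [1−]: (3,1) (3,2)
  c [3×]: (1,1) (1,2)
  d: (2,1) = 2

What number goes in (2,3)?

3

Cage d is given; hence (2,1) = 2.
The 4 cells of cage a must have sum 7, leaving (2,2) = 1.
2 is placed in row 2; hence (2,3) = 3.
Cage c needs two cells with product 3, leaving (1,1) = 1.
Column 2 already has 1, which forces (1,2) = 3.
Row 1 already has 1, which forces (1,3) = 2.
Column 1 now contains 1, so (3,1) = 3.
Cage b's pair has difference 1; hence (3,2) = 2.
Column 3 now contains 2; hence (3,3) = 1.
The full grid is 1 3 2 / 2 1 3 / 3 2 1.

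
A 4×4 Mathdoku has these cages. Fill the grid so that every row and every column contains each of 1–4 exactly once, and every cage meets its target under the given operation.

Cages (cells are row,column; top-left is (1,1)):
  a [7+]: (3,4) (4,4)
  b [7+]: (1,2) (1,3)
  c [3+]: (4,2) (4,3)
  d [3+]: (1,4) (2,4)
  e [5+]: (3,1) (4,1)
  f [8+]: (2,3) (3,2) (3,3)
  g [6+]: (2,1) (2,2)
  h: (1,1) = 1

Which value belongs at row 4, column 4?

4

H is a freebie, so (1,1) = 1.
1 is placed in row 1, which forces (1,4) = 2.
Column 4 already has 2, leaving (2,4) = 1.
Row 2 needs a 3, and only (2,3) is open for it.
Cage b's pair has sum 7, which forces (1,2) = 3.
Column 3 already has 3; hence (1,3) = 4.
The 3 cells of cage f must have sum 8, which forces (3,2) = 4.
Cage f needs sum 8; hence (3,3) = 1.
4 is placed in row 3, so (3,4) = 3.
Column 3 already has 1; hence (4,3) = 2.
Column 4 now contains 3; hence (4,4) = 4.
The two cells of cage g must have sum 6; hence (2,1) = 4.
4 is placed in column 2, so (2,2) = 2.
Row 3 now contains 3, so (3,1) = 2.
Row 4 already has 2, which forces (4,1) = 3.
Row 4 already has 2, leaving (4,2) = 1.
Completed grid: 1 3 4 2 / 4 2 3 1 / 2 4 1 3 / 3 1 2 4.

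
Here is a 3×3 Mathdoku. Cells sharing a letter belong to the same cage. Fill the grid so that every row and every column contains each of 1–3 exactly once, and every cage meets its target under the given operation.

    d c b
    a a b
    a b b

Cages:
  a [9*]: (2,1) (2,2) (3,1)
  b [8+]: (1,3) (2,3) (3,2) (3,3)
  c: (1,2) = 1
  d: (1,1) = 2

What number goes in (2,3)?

2

D is a freebie, which forces (1,1) = 2.
Cage c is a single given cell, which forces (1,2) = 1.
Row 1 already has 1; hence (1,3) = 3.
The 3 cells of cage a must have product 9, which forces (2,1) = 1.
Cage a has product 9, leaving (2,2) = 3.
Row 2 now contains 1; hence (2,3) = 2.
Cage a needs product 9; hence (3,1) = 3.
Cage b needs sum 8; hence (3,2) = 2.
Column 3 now contains 3, leaving (3,3) = 1.
Completed grid: 2 1 3 / 1 3 2 / 3 2 1.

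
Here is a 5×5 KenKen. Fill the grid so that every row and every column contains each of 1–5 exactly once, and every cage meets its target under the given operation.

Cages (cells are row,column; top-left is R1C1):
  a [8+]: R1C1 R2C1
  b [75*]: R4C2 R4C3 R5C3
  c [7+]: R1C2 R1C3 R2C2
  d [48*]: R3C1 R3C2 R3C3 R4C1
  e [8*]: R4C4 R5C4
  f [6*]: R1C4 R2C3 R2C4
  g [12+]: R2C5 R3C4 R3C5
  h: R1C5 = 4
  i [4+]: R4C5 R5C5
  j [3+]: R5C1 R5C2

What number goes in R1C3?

Cage h is given; hence R1C5 = 4.
The 3 cells of cage b must have product 75, which forces R4C2 = 5.
The 3 cells of cage b must have product 75; hence R4C3 = 3.
Row 4 now contains 3, which forces R4C5 = 1.
Cage b has product 75, leaving R5C3 = 5.
Column 5 already has 1, which forces R5C5 = 3.
Column 5 now contains 3, which forces R2C5 = 5.
Cage g needs sum 12; hence R3C4 = 5.
Cage g needs sum 12, which forces R3C5 = 2.
Cage a needs two cells with sum 8; hence R1C1 = 5.
Row 2 already has 5; hence R2C1 = 3.
Column 1 already has 3, leaving R3C1 = 1.
Row 3 now contains 1, so R3C3 = 4.
Cage d needs product 48, so R4C1 = 4.
Row 4 already has 4, leaving R4C4 = 2.
1 is placed in column 1, which forces R5C1 = 2.
2 is placed in row 5, leaving R5C2 = 1.
Column 4 now contains 2, which forces R5C4 = 4.
The 3 cells of cage f must have product 6, leaving R1C4 = 3.
Cage f has product 6, leaving R2C3 = 2.
Column 4 now contains 2, which forces R2C4 = 1.
Row 3 already has 4, so R3C2 = 3.
Row 1 already has 3, which forces R1C2 = 2.
2 is placed in column 3, so R1C3 = 1.
2 is placed in row 2, leaving R2C2 = 4.
Filled in: 5 2 1 3 4 / 3 4 2 1 5 / 1 3 4 5 2 / 4 5 3 2 1 / 2 1 5 4 3.

1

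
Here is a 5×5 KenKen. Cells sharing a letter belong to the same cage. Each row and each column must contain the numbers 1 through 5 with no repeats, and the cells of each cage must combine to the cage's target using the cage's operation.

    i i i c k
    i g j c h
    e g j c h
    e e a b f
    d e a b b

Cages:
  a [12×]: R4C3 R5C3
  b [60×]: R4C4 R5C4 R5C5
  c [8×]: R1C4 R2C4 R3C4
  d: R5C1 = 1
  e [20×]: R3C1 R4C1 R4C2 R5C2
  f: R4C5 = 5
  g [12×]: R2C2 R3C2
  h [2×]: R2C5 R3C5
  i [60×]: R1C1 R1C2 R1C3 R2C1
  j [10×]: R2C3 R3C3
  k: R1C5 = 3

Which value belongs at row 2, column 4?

1

Cage k is given, so R1C5 = 3.
Cage f is given; hence R4C5 = 5.
Cage d is a single given cell, leaving R5C1 = 1.
Column 5 already has 5, so R5C5 = 4.
Cage i has product 60, leaving R2C1 = 3.
Row 2 already has 3; hence R2C2 = 4.
Cage e needs product 20, leaving R3C1 = 5.
4 is placed in column 2, so R3C2 = 3.
Row 3 now contains 5; hence R3C3 = 2.
Row 3 now contains 2, which forces R3C5 = 1.
The 4 cells of cage e must have product 20, so R4C1 = 2.
Cage e needs product 20, which forces R4C2 = 1.
Cage a's pair has product 12, which forces R4C3 = 4.
The 3 cells of cage b must have product 60, so R4C4 = 3.
Cage e has product 20, which forces R5C2 = 2.
Row 5 now contains 4, which forces R5C3 = 3.
Cage b needs product 60; hence R5C4 = 5.
Column 1 already has 5, so R1C1 = 4.
Column 2 already has 1, which forces R1C2 = 5.
The 4 cells of cage i must have product 60, leaving R1C3 = 1.
Row 1 now contains 1, leaving R1C4 = 2.
Column 3 now contains 2; hence R2C3 = 5.
2 is placed in column 4; hence R2C4 = 1.
Column 5 already has 1, leaving R2C5 = 2.
1 is placed in row 3, which forces R3C4 = 4.
The full grid is 4 5 1 2 3 / 3 4 5 1 2 / 5 3 2 4 1 / 2 1 4 3 5 / 1 2 3 5 4.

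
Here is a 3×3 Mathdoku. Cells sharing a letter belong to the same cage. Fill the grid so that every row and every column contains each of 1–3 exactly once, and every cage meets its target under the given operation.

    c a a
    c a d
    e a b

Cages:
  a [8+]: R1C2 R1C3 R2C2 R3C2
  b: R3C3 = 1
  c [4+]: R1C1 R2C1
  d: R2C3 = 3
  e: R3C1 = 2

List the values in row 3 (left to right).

2 3 1

Cage a has sum 8, which forces R1C3 = 2.
Cage d is given, leaving R2C3 = 3.
E is a freebie, which forces R3C1 = 2.
B is a freebie, leaving R3C3 = 1.
The two cells of cage c must have sum 4, leaving R1C1 = 3.
Cage a needs sum 8, so R1C2 = 1.
Row 2 already has 3, leaving R2C1 = 1.
Cage a needs sum 8; hence R2C2 = 2.
Row 3 already has 1; hence R3C2 = 3.
Completed grid: 3 1 2 / 1 2 3 / 2 3 1.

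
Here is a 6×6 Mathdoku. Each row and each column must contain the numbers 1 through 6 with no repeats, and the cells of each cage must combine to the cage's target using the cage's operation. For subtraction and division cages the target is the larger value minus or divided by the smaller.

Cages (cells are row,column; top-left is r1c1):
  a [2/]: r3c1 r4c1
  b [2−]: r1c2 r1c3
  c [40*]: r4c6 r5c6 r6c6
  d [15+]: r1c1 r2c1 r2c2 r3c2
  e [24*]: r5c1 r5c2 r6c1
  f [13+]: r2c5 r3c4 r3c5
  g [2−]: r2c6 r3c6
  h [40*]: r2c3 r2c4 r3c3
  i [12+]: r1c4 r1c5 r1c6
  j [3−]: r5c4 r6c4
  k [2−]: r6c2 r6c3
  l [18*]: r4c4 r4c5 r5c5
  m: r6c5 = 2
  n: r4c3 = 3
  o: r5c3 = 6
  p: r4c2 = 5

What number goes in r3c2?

6

P is a freebie; hence r4c2 = 5.
N is a freebie, so r4c3 = 3.
O is a freebie; hence r5c3 = 6.
M is a freebie, so r6c5 = 2.
Cage l has product 18, which forces r5c5 = 3.
The only place for 5 in row 5 is r5c6.
Cage c needs product 40, leaving r4c6 = 2.
5 is placed in column 6; hence r6c6 = 4.
Cage k's pair has difference 2; hence r6c2 = 3.
3 is placed in row 6, so r6c1 = 6.
Cage a's pair has quotient 2, so r3c1 = 2.
In row 4, 4 can only go at r4c1, so r4c1 = 4.
4 is placed in column 1; hence r5c1 = 1.
The 3 cells of cage e must have product 24, so r5c2 = 4.
4 is placed in row 5, which forces r5c4 = 2.
Cage b needs two cells with difference 2, so r1c3 = 4.
Cage h has product 40, leaving r2c3 = 2.
Column 3 now contains 4, which forces r3c3 = 5.
Column 3 already has 5, leaving r6c3 = 1.
The two cells of cage j must have difference 3, so r6c4 = 5.
Cage i needs sum 12, leaving r1c5 = 5.
Column 4 already has 5, leaving r2c4 = 4.
4 is placed in row 2, leaving r2c5 = 6.
Column 5 already has 6, so r4c5 = 1.
5 is placed in row 1, so r1c1 = 3.
The 4 cells of cage d must have sum 15, leaving r2c1 = 5.
6 is placed in row 2, so r2c2 = 1.
1 is placed in row 2, leaving r2c6 = 3.
Cage d has sum 15, which forces r3c2 = 6.
The 3 cells of cage f must have sum 13, so r3c4 = 3.
Column 5 already has 1, which forces r3c5 = 4.
Column 6 already has 3, so r3c6 = 1.
Row 4 already has 1, so r4c4 = 6.
Column 2 now contains 6; hence r1c2 = 2.
6 is placed in column 4, so r1c4 = 1.
Column 6 already has 1, which forces r1c6 = 6.
The full grid is 3 2 4 1 5 6 / 5 1 2 4 6 3 / 2 6 5 3 4 1 / 4 5 3 6 1 2 / 1 4 6 2 3 5 / 6 3 1 5 2 4.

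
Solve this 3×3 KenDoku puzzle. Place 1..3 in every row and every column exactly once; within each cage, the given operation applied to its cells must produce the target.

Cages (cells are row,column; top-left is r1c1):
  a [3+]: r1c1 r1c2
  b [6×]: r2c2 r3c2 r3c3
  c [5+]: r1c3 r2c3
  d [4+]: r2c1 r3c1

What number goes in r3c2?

2

In row 1, 3 can only go at r1c3, so r1c3 = 3.
Column 3 now contains 3, which forces r2c3 = 2.
Column 3 already has 2; hence r3c3 = 1.
Cage d's pair has sum 4, which forces r2c1 = 1.
Cage b has product 6, so r2c2 = 3.
1 is placed in row 3; hence r3c1 = 3.
Cage b needs product 6, leaving r3c2 = 2.
Column 1 already has 1, which forces r1c1 = 2.
Column 2 already has 2, so r1c2 = 1.
Completed grid: 2 1 3 / 1 3 2 / 3 2 1.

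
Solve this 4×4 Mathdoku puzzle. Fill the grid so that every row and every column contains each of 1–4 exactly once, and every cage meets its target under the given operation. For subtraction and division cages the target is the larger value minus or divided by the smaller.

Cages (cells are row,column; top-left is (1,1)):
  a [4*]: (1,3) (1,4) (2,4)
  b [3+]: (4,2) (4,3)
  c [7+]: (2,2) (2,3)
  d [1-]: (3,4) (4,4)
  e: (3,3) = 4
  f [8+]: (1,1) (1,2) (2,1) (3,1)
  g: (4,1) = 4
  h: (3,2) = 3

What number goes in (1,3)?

H is a freebie, which forces (3,2) = 3.
E is a freebie, which forces (3,3) = 4.
Cage g is a single given cell, leaving (4,1) = 4.
Cage f needs sum 8, so (1,2) = 2.
Row 1 already has 2, leaving (1,3) = 1.
Row 1 already has 1, leaving (1,4) = 4.
Column 2 now contains 3, leaving (2,2) = 4.
Column 3 now contains 4, leaving (2,3) = 3.
2 is placed in column 2, so (4,2) = 1.
Column 3 now contains 1; hence (4,3) = 2.
Row 4 now contains 2, leaving (4,4) = 3.
Row 1 already has 1, so (1,1) = 3.
The 3 cells of cage a must have product 4; hence (2,4) = 1.
Cage d needs two cells with difference 1; hence (3,4) = 2.
1 is placed in row 2, leaving (2,1) = 2.
2 is placed in row 3, leaving (3,1) = 1.
The full grid is 3 2 1 4 / 2 4 3 1 / 1 3 4 2 / 4 1 2 3.

1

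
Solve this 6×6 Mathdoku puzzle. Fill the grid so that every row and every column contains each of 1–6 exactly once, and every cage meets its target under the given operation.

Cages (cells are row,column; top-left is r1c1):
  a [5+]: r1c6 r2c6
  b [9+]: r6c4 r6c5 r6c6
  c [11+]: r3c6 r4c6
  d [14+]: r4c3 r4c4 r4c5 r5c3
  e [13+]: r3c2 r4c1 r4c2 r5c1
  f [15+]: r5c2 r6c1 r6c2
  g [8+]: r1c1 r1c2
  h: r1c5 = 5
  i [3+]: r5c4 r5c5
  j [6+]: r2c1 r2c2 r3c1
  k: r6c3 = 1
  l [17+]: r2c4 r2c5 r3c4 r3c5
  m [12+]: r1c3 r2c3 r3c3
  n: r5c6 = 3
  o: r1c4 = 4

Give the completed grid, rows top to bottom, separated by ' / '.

2 6 3 4 5 1 / 1 2 5 6 3 4 / 3 1 4 2 6 5 / 4 3 2 5 1 6 / 5 4 6 1 2 3 / 6 5 1 3 4 2

O is a freebie, which forces r1c4 = 4.
H is a freebie, which forces r1c5 = 5.
Cage n is a single given cell, which forces r5c6 = 3.
K is a freebie, leaving r6c3 = 1.
Cage a needs two cells with sum 5; hence r1c6 = 1.
The two cells of cage a must have sum 5, leaving r2c6 = 4.
4 is placed in column 6, which forces r6c6 = 2.
Cage m needs sum 12; hence r3c3 = 4.
2 is placed in row 6, which forces r6c4 = 3.
Cage b has sum 9, so r6c5 = 4.
Cage f needs sum 15, leaving r5c2 = 4.
Row 1 needs a 3, and only r1c3 is open for it.
Cage m has sum 12; hence r2c3 = 5.
Cage d has sum 14, which forces r4c4 = 5.
The 4 cells of cage d must have sum 14, which forces r4c5 = 1.
5 is placed in row 4, which forces r4c6 = 6.
Column 5 already has 1, leaving r5c5 = 2.
6 is placed in column 6, which forces r3c6 = 5.
Row 4 already has 6, so r4c3 = 2.
Row 5 already has 2, which forces r5c3 = 6.
Row 5 already has 2, leaving r5c4 = 1.
Cage e needs sum 13, which forces r3c2 = 1.
The 4 cells of cage e must have sum 13, so r4c1 = 4.
Row 4 now contains 2, which forces r4c2 = 3.
Row 5 already has 1, so r5c1 = 5.
Column 1 now contains 5, so r6c1 = 6.
6 is placed in row 6, so r6c2 = 5.
Column 1 now contains 6; hence r1c1 = 2.
Cage g needs two cells with sum 8, which forces r1c2 = 6.
Cage j needs sum 6, leaving r2c1 = 1.
Column 2 already has 3, leaving r2c2 = 2.
2 is placed in row 2, so r2c4 = 6.
Row 2 now contains 6, leaving r2c5 = 3.
Cage j needs sum 6, so r3c1 = 3.
Column 4 now contains 6; hence r3c4 = 2.
Column 5 already has 3; hence r3c5 = 6.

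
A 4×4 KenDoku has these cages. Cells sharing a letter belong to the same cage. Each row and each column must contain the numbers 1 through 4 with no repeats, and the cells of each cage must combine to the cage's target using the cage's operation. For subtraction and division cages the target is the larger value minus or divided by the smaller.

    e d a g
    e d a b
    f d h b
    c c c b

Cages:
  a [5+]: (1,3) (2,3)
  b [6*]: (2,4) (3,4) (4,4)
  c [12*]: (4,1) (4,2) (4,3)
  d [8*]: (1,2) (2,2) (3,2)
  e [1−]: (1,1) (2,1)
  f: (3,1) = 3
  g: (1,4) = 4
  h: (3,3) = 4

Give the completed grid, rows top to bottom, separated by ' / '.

2 1 3 4 / 1 4 2 3 / 3 2 4 1 / 4 3 1 2

G is a freebie; hence (1,4) = 4.
Cage f is a single given cell, leaving (3,1) = 3.
H is a freebie, leaving (3,3) = 4.
Cage d has product 8; hence (2,2) = 4.
Cage c needs product 12, leaving (4,1) = 4.
Row 1 needs a 3, and only (1,3) is open for it.
Column 3 now contains 3, so (2,3) = 2.
The 3 cells of cage c must have product 12, which forces (4,2) = 3.
Column 3 now contains 3, which forces (4,3) = 1.
Row 4 already has 1, leaving (4,4) = 2.
Cage e's pair has difference 1, which forces (1,1) = 2.
Row 1 now contains 2; hence (1,2) = 1.
2 is placed in row 2, leaving (2,1) = 1.
The 3 cells of cage b must have product 6; hence (2,4) = 3.
1 is placed in column 2, so (3,2) = 2.
Column 4 already has 2, so (3,4) = 1.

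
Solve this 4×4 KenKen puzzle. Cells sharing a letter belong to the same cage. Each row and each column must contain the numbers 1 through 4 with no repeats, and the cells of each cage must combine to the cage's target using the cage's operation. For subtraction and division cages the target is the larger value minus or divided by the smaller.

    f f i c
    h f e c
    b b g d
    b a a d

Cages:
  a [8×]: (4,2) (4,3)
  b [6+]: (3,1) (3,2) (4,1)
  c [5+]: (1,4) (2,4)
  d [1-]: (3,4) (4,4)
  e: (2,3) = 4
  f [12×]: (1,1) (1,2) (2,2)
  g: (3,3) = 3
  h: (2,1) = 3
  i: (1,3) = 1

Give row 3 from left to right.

Cage i is given, so (1,3) = 1.
Cage h is given, which forces (2,1) = 3.
E is a freebie, leaving (2,3) = 4.
Cage g is a single given cell, which forces (3,3) = 3.
4 is placed in column 3; hence (4,3) = 2.
Cage f has product 12, so (1,2) = 3.
Row 1 already has 3, leaving (1,4) = 4.
Cage b needs sum 6; hence (3,1) = 4.
Cage b needs sum 6, so (3,2) = 1.
4 is placed in column 4; hence (3,4) = 2.
Row 4 now contains 2; hence (4,1) = 1.
Row 4 now contains 2, which forces (4,2) = 4.
Row 4 already has 1, leaving (4,4) = 3.
Row 1 now contains 4; hence (1,1) = 2.
Column 2 now contains 1; hence (2,2) = 2.
2 is placed in column 4, which forces (2,4) = 1.
The full grid is 2 3 1 4 / 3 2 4 1 / 4 1 3 2 / 1 4 2 3.

4 1 3 2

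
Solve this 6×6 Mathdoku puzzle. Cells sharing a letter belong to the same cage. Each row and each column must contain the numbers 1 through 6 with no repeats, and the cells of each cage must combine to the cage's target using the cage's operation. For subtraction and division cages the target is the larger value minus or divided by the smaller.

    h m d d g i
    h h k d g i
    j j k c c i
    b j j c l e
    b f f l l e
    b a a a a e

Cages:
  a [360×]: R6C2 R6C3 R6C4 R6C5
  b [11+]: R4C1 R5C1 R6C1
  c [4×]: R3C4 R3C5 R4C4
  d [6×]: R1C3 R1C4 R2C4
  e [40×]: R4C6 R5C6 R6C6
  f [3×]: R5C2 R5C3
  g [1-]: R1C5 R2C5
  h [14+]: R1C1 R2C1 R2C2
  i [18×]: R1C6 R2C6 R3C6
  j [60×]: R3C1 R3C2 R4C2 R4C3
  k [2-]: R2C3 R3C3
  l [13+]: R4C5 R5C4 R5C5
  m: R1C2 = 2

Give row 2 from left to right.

Cage m is a single given cell, so R1C2 = 2.
In row 6, 1 can only go at R6C1, so R6C1 = 1.
Row 6 needs a 2, and only R6C6 is open for it.
Cage d has product 6, which forces R1C3 = 1.
Cage h has sum 14, which forces R2C2 = 6.
The pair R2C4/R4C4 in column 4 holds {1, 2}; hence R3C4 = 4.
Cage c needs product 4, which forces R3C5 = 1.
Cage c needs product 4; hence R4C4 = 1.
1 is placed in column 3, leaving R5C3 = 3.
The 3 cells of cage d must have product 6, so R1C4 = 3.
Row 1 now contains 3; hence R1C6 = 6.
Cage k's pair has difference 2, leaving R2C3 = 4.
Column 4 already has 1, leaving R2C4 = 2.
The 3 cells of cage i must have product 18, which forces R2C6 = 1.
The 4 cells of cage j must have product 60, which forces R3C1 = 2.
Row 3 already has 2, which forces R3C3 = 6.
Column 6 already has 6, which forces R3C6 = 3.
The 4 cells of cage j must have product 60, so R4C3 = 2.
Row 5 already has 3, which forces R5C2 = 1.
Column 3 now contains 6, so R6C3 = 5.
Row 6 already has 5, which forces R6C4 = 6.
Row 1 now contains 3; hence R1C1 = 5.
Cage g's pair has difference 1, which forces R1C5 = 4.
Cage h has sum 14; hence R2C1 = 3.
Row 2 now contains 3; hence R2C5 = 5.
3 is placed in row 3, so R3C2 = 5.
Cage j needs product 60, which forces R4C2 = 3.
The 3 cells of cage l must have sum 13; hence R4C5 = 6.
Column 4 now contains 6, leaving R5C4 = 5.
The 3 cells of cage l must have sum 13; hence R5C5 = 2.
Row 5 already has 5, leaving R5C6 = 4.
Column 2 already has 3, so R6C2 = 4.
Column 5 now contains 4, so R6C5 = 3.
Row 4 already has 6, leaving R4C1 = 4.
Column 6 already has 4, leaving R4C6 = 5.
4 is placed in row 5; hence R5C1 = 6.
Completed grid: 5 2 1 3 4 6 / 3 6 4 2 5 1 / 2 5 6 4 1 3 / 4 3 2 1 6 5 / 6 1 3 5 2 4 / 1 4 5 6 3 2.

3 6 4 2 5 1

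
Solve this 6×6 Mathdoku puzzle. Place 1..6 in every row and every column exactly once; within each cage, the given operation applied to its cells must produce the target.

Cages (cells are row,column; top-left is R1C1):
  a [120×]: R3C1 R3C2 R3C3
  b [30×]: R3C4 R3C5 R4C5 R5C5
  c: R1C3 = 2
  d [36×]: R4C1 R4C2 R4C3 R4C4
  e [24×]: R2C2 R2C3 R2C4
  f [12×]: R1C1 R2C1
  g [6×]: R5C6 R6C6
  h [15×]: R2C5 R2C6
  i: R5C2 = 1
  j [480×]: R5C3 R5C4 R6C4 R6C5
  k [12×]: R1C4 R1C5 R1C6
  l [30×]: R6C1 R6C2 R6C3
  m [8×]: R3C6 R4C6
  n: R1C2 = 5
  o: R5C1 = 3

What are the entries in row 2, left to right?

Cage n is given, so R1C2 = 5.
Cage c is given, which forces R1C3 = 2.
O is a freebie, which forces R5C1 = 3.
Cage i is given; hence R5C2 = 1.
Cage f needs two cells with product 12, which forces R1C1 = 6.
Cage f needs two cells with product 12, so R2C1 = 2.
Column 1 now contains 2, so R4C1 = 1.
Column 1 now contains 1, so R6C1 = 5.
5 is placed in column 1, leaving R3C1 = 4.
The 3 cells of cage a must have product 120, leaving R3C2 = 6.
The 3 cells of cage a must have product 120, leaving R3C3 = 5.
4 is placed in row 3; hence R3C6 = 2.
Column 6 now contains 2, so R4C6 = 4.
Column 3 now contains 5, leaving R5C3 = 4.
Row 5 already has 4; hence R5C4 = 5.
5 is placed in row 5; hence R5C5 = 2.
Column 6 now contains 2, which forces R5C6 = 6.
6 is placed in column 2; hence R6C2 = 2.
6 is placed in column 2, so R2C2 = 4.
2 is placed in column 2; hence R4C2 = 3.
The 4 cells of cage d must have product 36, so R4C3 = 6.
The 4 cells of cage d must have product 36; hence R4C4 = 2.
The 4 cells of cage b must have product 30, leaving R4C5 = 5.
The 3 cells of cage l must have product 30; hence R6C3 = 3.
Cage g's pair has product 6, leaving R6C6 = 1.
Column 6 now contains 1; hence R1C6 = 3.
Column 3 now contains 6; hence R2C3 = 1.
Cage e needs product 24; hence R2C4 = 6.
Column 5 now contains 5, leaving R2C5 = 3.
Cage h needs two cells with product 15, leaving R2C6 = 5.
3 is placed in column 5, so R3C5 = 1.
Column 4 now contains 6; hence R6C4 = 4.
Row 6 already has 4, so R6C5 = 6.
Column 4 already has 4, which forces R1C4 = 1.
Column 5 already has 1, leaving R1C5 = 4.
Row 3 already has 1, so R3C4 = 3.
The full grid is 6 5 2 1 4 3 / 2 4 1 6 3 5 / 4 6 5 3 1 2 / 1 3 6 2 5 4 / 3 1 4 5 2 6 / 5 2 3 4 6 1.

2 4 1 6 3 5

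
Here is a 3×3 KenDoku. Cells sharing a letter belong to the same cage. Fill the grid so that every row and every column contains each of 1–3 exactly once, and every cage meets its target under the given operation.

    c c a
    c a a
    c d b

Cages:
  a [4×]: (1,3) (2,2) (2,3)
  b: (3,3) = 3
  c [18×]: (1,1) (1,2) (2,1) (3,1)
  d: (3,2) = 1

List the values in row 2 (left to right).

3 2 1

The 4 cells of cage c must have product 18, leaving (1,2) = 3.
Cage a has product 4, which forces (1,3) = 2.
Cage a needs product 4, which forces (2,2) = 2.
The 3 cells of cage a must have product 4, which forces (2,3) = 1.
D is a freebie, so (3,2) = 1.
B is a freebie, so (3,3) = 3.
Row 1 now contains 2; hence (1,1) = 1.
1 is placed in row 2; hence (2,1) = 3.
Row 3 already has 3, leaving (3,1) = 2.
The full grid is 1 3 2 / 3 2 1 / 2 1 3.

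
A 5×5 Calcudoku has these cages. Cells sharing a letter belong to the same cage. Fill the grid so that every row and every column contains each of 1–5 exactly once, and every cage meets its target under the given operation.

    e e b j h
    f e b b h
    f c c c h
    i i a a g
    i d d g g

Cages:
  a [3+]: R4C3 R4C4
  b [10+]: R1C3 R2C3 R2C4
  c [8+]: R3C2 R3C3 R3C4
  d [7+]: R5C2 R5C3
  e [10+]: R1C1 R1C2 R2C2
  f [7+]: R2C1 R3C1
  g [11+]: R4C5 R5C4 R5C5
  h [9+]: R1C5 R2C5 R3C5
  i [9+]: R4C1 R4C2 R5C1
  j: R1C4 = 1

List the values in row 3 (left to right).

2 1 3 4 5

J is a freebie, so R1C4 = 1.
Column 4 already has 1; hence R4C4 = 2.
2 is placed in row 4, leaving R4C3 = 1.
Cage c needs sum 8; hence R3C2 = 1.
Row 2 needs a 1, and only R2C5 is open for it.
In row 5, 1 can only go at R5C1, so R5C1 = 1.
The only place for 4 in row 4 is R4C5.
The only place for 2 in column 5 is R5C5.
The 3 cells of cage g must have sum 11; hence R5C4 = 5.
The only place for 2 in row 3 is R3C1.
The two cells of cage f must have sum 7, so R2C1 = 5.
Column 1 now contains 5; hence R4C1 = 3.
Row 4 now contains 3; hence R4C2 = 5.
Column 1 now contains 3, leaving R1C1 = 4.
Cage e needs sum 10; hence R1C2 = 2.
The 3 cells of cage e must have sum 10; hence R2C2 = 4.
Row 2 now contains 4, which forces R2C3 = 2.
Row 2 now contains 4, leaving R2C4 = 3.
Column 4 now contains 3, which forces R3C4 = 4.
Column 2 now contains 4, so R5C2 = 3.
3 is placed in row 5, so R5C3 = 4.
Cage b has sum 10, leaving R1C3 = 5.
5 is placed in row 1, leaving R1C5 = 3.
4 is placed in row 3, leaving R3C3 = 3.
Column 5 now contains 3, leaving R3C5 = 5.
Completed grid: 4 2 5 1 3 / 5 4 2 3 1 / 2 1 3 4 5 / 3 5 1 2 4 / 1 3 4 5 2.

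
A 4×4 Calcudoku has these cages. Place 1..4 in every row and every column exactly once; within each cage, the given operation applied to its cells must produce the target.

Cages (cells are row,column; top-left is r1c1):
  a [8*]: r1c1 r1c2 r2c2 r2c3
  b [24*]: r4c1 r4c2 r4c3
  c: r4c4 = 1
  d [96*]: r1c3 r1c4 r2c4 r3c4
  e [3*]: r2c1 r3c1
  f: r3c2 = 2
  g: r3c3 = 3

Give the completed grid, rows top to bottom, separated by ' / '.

Cage d has product 96, which forces r1c3 = 4.
F is a freebie, which forces r3c2 = 2.
Cage g is a single given cell, so r3c3 = 3.
Row 3 already has 3; hence r3c4 = 4.
Column 3 now contains 3; hence r4c3 = 2.
Cage c is a single given cell, which forces r4c4 = 1.
Cage a needs product 8, so r1c1 = 2.
Column 2 now contains 2, leaving r1c2 = 1.
Row 1 already has 2, so r1c4 = 3.
The two cells of cage e must have product 3; hence r2c1 = 3.
Cage a has product 8, which forces r2c2 = 4.
Column 3 already has 2, leaving r2c3 = 1.
Column 4 already has 3; hence r2c4 = 2.
Row 3 already has 3; hence r3c1 = 1.
Column 1 already has 3; hence r4c1 = 4.
Column 2 already has 4; hence r4c2 = 3.

2 1 4 3 / 3 4 1 2 / 1 2 3 4 / 4 3 2 1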